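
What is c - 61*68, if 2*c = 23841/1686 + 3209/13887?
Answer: -64633918777/15608988 ≈ -4140.8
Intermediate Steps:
c = 112163447/15608988 (c = (23841/1686 + 3209/13887)/2 = (23841*(1/1686) + 3209*(1/13887))/2 = (7947/562 + 3209/13887)/2 = (½)*(112163447/7804494) = 112163447/15608988 ≈ 7.1858)
c - 61*68 = 112163447/15608988 - 61*68 = 112163447/15608988 - 4148 = -64633918777/15608988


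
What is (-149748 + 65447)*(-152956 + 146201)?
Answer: 569453255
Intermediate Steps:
(-149748 + 65447)*(-152956 + 146201) = -84301*(-6755) = 569453255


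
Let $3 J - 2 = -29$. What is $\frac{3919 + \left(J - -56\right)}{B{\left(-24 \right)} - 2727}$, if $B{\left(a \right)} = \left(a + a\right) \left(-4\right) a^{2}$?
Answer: $\frac{1322}{35955} \approx 0.036768$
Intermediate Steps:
$J = -9$ ($J = \frac{2}{3} + \frac{1}{3} \left(-29\right) = \frac{2}{3} - \frac{29}{3} = -9$)
$B{\left(a \right)} = - 8 a^{3}$ ($B{\left(a \right)} = 2 a \left(-4\right) a^{2} = - 8 a a^{2} = - 8 a^{3}$)
$\frac{3919 + \left(J - -56\right)}{B{\left(-24 \right)} - 2727} = \frac{3919 - -47}{- 8 \left(-24\right)^{3} - 2727} = \frac{3919 + \left(-9 + 56\right)}{\left(-8\right) \left(-13824\right) - 2727} = \frac{3919 + 47}{110592 - 2727} = \frac{3966}{107865} = 3966 \cdot \frac{1}{107865} = \frac{1322}{35955}$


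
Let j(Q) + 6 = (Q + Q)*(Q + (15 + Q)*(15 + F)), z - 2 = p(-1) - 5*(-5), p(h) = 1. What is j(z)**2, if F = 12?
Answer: 4432630084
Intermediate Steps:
z = 28 (z = 2 + (1 - 5*(-5)) = 2 + (1 + 25) = 2 + 26 = 28)
j(Q) = -6 + 2*Q*(405 + 28*Q) (j(Q) = -6 + (Q + Q)*(Q + (15 + Q)*(15 + 12)) = -6 + (2*Q)*(Q + (15 + Q)*27) = -6 + (2*Q)*(Q + (405 + 27*Q)) = -6 + (2*Q)*(405 + 28*Q) = -6 + 2*Q*(405 + 28*Q))
j(z)**2 = (-6 + 56*28**2 + 810*28)**2 = (-6 + 56*784 + 22680)**2 = (-6 + 43904 + 22680)**2 = 66578**2 = 4432630084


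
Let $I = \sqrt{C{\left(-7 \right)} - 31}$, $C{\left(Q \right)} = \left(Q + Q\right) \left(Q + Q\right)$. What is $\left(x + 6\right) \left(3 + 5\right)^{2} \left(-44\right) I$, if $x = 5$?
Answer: $- 30976 \sqrt{165} \approx -3.9789 \cdot 10^{5}$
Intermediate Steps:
$C{\left(Q \right)} = 4 Q^{2}$ ($C{\left(Q \right)} = 2 Q 2 Q = 4 Q^{2}$)
$I = \sqrt{165}$ ($I = \sqrt{4 \left(-7\right)^{2} - 31} = \sqrt{4 \cdot 49 - 31} = \sqrt{196 - 31} = \sqrt{165} \approx 12.845$)
$\left(x + 6\right) \left(3 + 5\right)^{2} \left(-44\right) I = \left(5 + 6\right) \left(3 + 5\right)^{2} \left(-44\right) \sqrt{165} = 11 \cdot 8^{2} \left(-44\right) \sqrt{165} = 11 \cdot 64 \left(-44\right) \sqrt{165} = 704 \left(-44\right) \sqrt{165} = - 30976 \sqrt{165}$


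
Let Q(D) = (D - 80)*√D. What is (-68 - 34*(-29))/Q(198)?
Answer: 153*√22/1298 ≈ 0.55288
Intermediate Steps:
Q(D) = √D*(-80 + D) (Q(D) = (-80 + D)*√D = √D*(-80 + D))
(-68 - 34*(-29))/Q(198) = (-68 - 34*(-29))/((√198*(-80 + 198))) = (-68 + 986)/(((3*√22)*118)) = 918/((354*√22)) = 918*(√22/7788) = 153*√22/1298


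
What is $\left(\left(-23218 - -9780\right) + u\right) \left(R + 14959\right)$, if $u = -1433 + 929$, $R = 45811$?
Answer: $-847255340$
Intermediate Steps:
$u = -504$
$\left(\left(-23218 - -9780\right) + u\right) \left(R + 14959\right) = \left(\left(-23218 - -9780\right) - 504\right) \left(45811 + 14959\right) = \left(\left(-23218 + 9780\right) - 504\right) 60770 = \left(-13438 - 504\right) 60770 = \left(-13942\right) 60770 = -847255340$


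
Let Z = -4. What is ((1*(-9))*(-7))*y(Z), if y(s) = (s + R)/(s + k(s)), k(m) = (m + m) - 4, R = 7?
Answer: -189/16 ≈ -11.813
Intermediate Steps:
k(m) = -4 + 2*m (k(m) = 2*m - 4 = -4 + 2*m)
y(s) = (7 + s)/(-4 + 3*s) (y(s) = (s + 7)/(s + (-4 + 2*s)) = (7 + s)/(-4 + 3*s))
((1*(-9))*(-7))*y(Z) = ((1*(-9))*(-7))*((7 - 4)/(-4 + 3*(-4))) = (-9*(-7))*(3/(-4 - 12)) = 63*(3/(-16)) = 63*(-1/16*3) = 63*(-3/16) = -189/16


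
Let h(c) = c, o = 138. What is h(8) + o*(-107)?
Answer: -14758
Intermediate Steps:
h(8) + o*(-107) = 8 + 138*(-107) = 8 - 14766 = -14758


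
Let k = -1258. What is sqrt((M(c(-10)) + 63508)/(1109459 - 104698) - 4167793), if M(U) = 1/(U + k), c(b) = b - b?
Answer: I*sqrt(6658753767659141529433198)/1263989338 ≈ 2041.5*I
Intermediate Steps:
c(b) = 0
M(U) = 1/(-1258 + U) (M(U) = 1/(U - 1258) = 1/(-1258 + U))
sqrt((M(c(-10)) + 63508)/(1109459 - 104698) - 4167793) = sqrt((1/(-1258 + 0) + 63508)/(1109459 - 104698) - 4167793) = sqrt((1/(-1258) + 63508)/1004761 - 4167793) = sqrt((-1/1258 + 63508)*(1/1004761) - 4167793) = sqrt((79893063/1258)*(1/1004761) - 4167793) = sqrt(79893063/1263989338 - 4167793) = sqrt(-5268045835097971/1263989338) = I*sqrt(6658753767659141529433198)/1263989338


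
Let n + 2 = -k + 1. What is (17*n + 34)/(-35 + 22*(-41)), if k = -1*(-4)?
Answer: 51/937 ≈ 0.054429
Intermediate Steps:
k = 4
n = -5 (n = -2 + (-1*4 + 1) = -2 + (-4 + 1) = -2 - 3 = -5)
(17*n + 34)/(-35 + 22*(-41)) = (17*(-5) + 34)/(-35 + 22*(-41)) = (-85 + 34)/(-35 - 902) = -51/(-937) = -51*(-1/937) = 51/937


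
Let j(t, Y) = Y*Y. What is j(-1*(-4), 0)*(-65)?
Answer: 0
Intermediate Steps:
j(t, Y) = Y²
j(-1*(-4), 0)*(-65) = 0²*(-65) = 0*(-65) = 0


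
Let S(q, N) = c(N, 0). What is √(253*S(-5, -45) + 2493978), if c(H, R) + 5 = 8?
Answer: 21*√5657 ≈ 1579.5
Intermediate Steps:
c(H, R) = 3 (c(H, R) = -5 + 8 = 3)
S(q, N) = 3
√(253*S(-5, -45) + 2493978) = √(253*3 + 2493978) = √(759 + 2493978) = √2494737 = 21*√5657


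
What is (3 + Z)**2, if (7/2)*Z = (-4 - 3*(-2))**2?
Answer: 841/49 ≈ 17.163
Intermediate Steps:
Z = 8/7 (Z = 2*(-4 - 3*(-2))**2/7 = 2*(-4 + 6)**2/7 = (2/7)*2**2 = (2/7)*4 = 8/7 ≈ 1.1429)
(3 + Z)**2 = (3 + 8/7)**2 = (29/7)**2 = 841/49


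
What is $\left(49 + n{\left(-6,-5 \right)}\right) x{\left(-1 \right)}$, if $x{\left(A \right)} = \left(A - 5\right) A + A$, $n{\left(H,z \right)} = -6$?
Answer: $215$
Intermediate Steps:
$x{\left(A \right)} = A + A \left(-5 + A\right)$ ($x{\left(A \right)} = \left(-5 + A\right) A + A = A \left(-5 + A\right) + A = A + A \left(-5 + A\right)$)
$\left(49 + n{\left(-6,-5 \right)}\right) x{\left(-1 \right)} = \left(49 - 6\right) \left(- (-4 - 1)\right) = 43 \left(\left(-1\right) \left(-5\right)\right) = 43 \cdot 5 = 215$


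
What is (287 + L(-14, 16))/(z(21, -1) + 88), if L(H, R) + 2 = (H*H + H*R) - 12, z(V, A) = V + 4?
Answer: 245/113 ≈ 2.1681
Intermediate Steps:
z(V, A) = 4 + V
L(H, R) = -14 + H² + H*R (L(H, R) = -2 + ((H*H + H*R) - 12) = -2 + ((H² + H*R) - 12) = -2 + (-12 + H² + H*R) = -14 + H² + H*R)
(287 + L(-14, 16))/(z(21, -1) + 88) = (287 + (-14 + (-14)² - 14*16))/((4 + 21) + 88) = (287 + (-14 + 196 - 224))/(25 + 88) = (287 - 42)/113 = 245*(1/113) = 245/113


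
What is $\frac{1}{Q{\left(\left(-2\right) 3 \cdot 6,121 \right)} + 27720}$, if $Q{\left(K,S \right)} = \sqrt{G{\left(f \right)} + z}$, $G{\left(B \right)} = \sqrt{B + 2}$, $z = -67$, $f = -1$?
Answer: $\frac{420}{11642401} - \frac{i \sqrt{66}}{768398466} \approx 3.6075 \cdot 10^{-5} - 1.0573 \cdot 10^{-8} i$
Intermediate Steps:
$G{\left(B \right)} = \sqrt{2 + B}$
$Q{\left(K,S \right)} = i \sqrt{66}$ ($Q{\left(K,S \right)} = \sqrt{\sqrt{2 - 1} - 67} = \sqrt{\sqrt{1} - 67} = \sqrt{1 - 67} = \sqrt{-66} = i \sqrt{66}$)
$\frac{1}{Q{\left(\left(-2\right) 3 \cdot 6,121 \right)} + 27720} = \frac{1}{i \sqrt{66} + 27720} = \frac{1}{27720 + i \sqrt{66}}$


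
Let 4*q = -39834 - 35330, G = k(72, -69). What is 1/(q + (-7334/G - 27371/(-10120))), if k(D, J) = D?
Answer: -91080/1720515451 ≈ -5.2938e-5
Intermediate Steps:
G = 72
q = -18791 (q = (-39834 - 35330)/4 = (1/4)*(-75164) = -18791)
1/(q + (-7334/G - 27371/(-10120))) = 1/(-18791 + (-7334/72 - 27371/(-10120))) = 1/(-18791 + (-7334*1/72 - 27371*(-1/10120))) = 1/(-18791 + (-3667/36 + 27371/10120)) = 1/(-18791 - 9031171/91080) = 1/(-1720515451/91080) = -91080/1720515451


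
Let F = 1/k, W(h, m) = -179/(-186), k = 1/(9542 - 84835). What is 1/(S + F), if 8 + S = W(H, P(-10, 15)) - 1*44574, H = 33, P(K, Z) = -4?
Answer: -186/22296571 ≈ -8.3421e-6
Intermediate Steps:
k = -1/75293 (k = 1/(-75293) = -1/75293 ≈ -1.3281e-5)
W(h, m) = 179/186 (W(h, m) = -179*(-1/186) = 179/186)
F = -75293 (F = 1/(-1/75293) = -75293)
S = -8292073/186 (S = -8 + (179/186 - 1*44574) = -8 + (179/186 - 44574) = -8 - 8290585/186 = -8292073/186 ≈ -44581.)
1/(S + F) = 1/(-8292073/186 - 75293) = 1/(-22296571/186) = -186/22296571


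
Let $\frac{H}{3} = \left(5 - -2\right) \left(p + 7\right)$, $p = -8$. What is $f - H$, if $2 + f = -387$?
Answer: $-368$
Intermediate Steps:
$f = -389$ ($f = -2 - 387 = -389$)
$H = -21$ ($H = 3 \left(5 - -2\right) \left(-8 + 7\right) = 3 \left(5 + 2\right) \left(-1\right) = 3 \cdot 7 \left(-1\right) = 3 \left(-7\right) = -21$)
$f - H = -389 - -21 = -389 + 21 = -368$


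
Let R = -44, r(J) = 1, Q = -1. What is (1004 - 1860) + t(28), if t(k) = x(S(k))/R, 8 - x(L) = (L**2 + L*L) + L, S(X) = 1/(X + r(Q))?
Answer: -31682121/37004 ≈ -856.18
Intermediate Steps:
S(X) = 1/(1 + X) (S(X) = 1/(X + 1) = 1/(1 + X))
x(L) = 8 - L - 2*L**2 (x(L) = 8 - ((L**2 + L*L) + L) = 8 - ((L**2 + L**2) + L) = 8 - (2*L**2 + L) = 8 - (L + 2*L**2) = 8 + (-L - 2*L**2) = 8 - L - 2*L**2)
t(k) = -2/11 + 1/(22*(1 + k)**2) + 1/(44*(1 + k)) (t(k) = (8 - 1/(1 + k) - 2/(1 + k)**2)/(-44) = (8 - 1/(1 + k) - 2/(1 + k)**2)*(-1/44) = -2/11 + 1/(22*(1 + k)**2) + 1/(44*(1 + k)))
(1004 - 1860) + t(28) = (1004 - 1860) + (-5 - 15*28 - 8*28**2)/(44*(1 + 28**2 + 2*28)) = -856 + (-5 - 420 - 8*784)/(44*(1 + 784 + 56)) = -856 + (1/44)*(-5 - 420 - 6272)/841 = -856 + (1/44)*(1/841)*(-6697) = -856 - 6697/37004 = -31682121/37004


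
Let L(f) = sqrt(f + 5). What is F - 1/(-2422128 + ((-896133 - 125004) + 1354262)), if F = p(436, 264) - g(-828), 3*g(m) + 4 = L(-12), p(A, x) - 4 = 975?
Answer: 6143757826/6267009 - I*sqrt(7)/3 ≈ 980.33 - 0.88192*I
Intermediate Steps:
L(f) = sqrt(5 + f)
p(A, x) = 979 (p(A, x) = 4 + 975 = 979)
g(m) = -4/3 + I*sqrt(7)/3 (g(m) = -4/3 + sqrt(5 - 12)/3 = -4/3 + sqrt(-7)/3 = -4/3 + (I*sqrt(7))/3 = -4/3 + I*sqrt(7)/3)
F = 2941/3 - I*sqrt(7)/3 (F = 979 - (-4/3 + I*sqrt(7)/3) = 979 + (4/3 - I*sqrt(7)/3) = 2941/3 - I*sqrt(7)/3 ≈ 980.33 - 0.88192*I)
F - 1/(-2422128 + ((-896133 - 125004) + 1354262)) = (2941/3 - I*sqrt(7)/3) - 1/(-2422128 + ((-896133 - 125004) + 1354262)) = (2941/3 - I*sqrt(7)/3) - 1/(-2422128 + (-1021137 + 1354262)) = (2941/3 - I*sqrt(7)/3) - 1/(-2422128 + 333125) = (2941/3 - I*sqrt(7)/3) - 1/(-2089003) = (2941/3 - I*sqrt(7)/3) - 1*(-1/2089003) = (2941/3 - I*sqrt(7)/3) + 1/2089003 = 6143757826/6267009 - I*sqrt(7)/3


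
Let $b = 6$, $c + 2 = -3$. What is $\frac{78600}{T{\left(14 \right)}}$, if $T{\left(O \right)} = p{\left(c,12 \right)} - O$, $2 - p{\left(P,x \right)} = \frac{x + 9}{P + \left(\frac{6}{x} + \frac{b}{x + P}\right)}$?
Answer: $- \frac{668100}{53} \approx -12606.0$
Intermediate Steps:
$c = -5$ ($c = -2 - 3 = -5$)
$p{\left(P,x \right)} = 2 - \frac{9 + x}{P + \frac{6}{x} + \frac{6}{P + x}}$ ($p{\left(P,x \right)} = 2 - \frac{x + 9}{P + \left(\frac{6}{x} + \frac{6}{x + P}\right)} = 2 - \frac{9 + x}{P + \left(\frac{6}{x} + \frac{6}{P + x}\right)} = 2 - \frac{9 + x}{P + \frac{6}{x} + \frac{6}{P + x}}$)
$T{\left(O \right)} = \frac{132}{17} - O$ ($T{\left(O \right)} = \frac{- 12^{3} - 9 \cdot 12^{2} + 12 \left(-5\right) + 24 \cdot 12 - 5 \cdot 12^{2} - \left(-45\right) 12 + 2 \cdot 12 \left(-5\right)^{2}}{6 \left(-5\right) + 12 \cdot 12 - 5 \cdot 12^{2} + 12 \left(-5\right)^{2}} - O = \frac{\left(-1\right) 1728 - 1296 - 60 + 288 - 720 + 540 + 2 \cdot 12 \cdot 25}{-30 + 144 - 720 + 12 \cdot 25} - O = \frac{-1728 - 1296 - 60 + 288 - 720 + 540 + 600}{-30 + 144 - 720 + 300} - O = \frac{1}{-306} \left(-2376\right) - O = \left(- \frac{1}{306}\right) \left(-2376\right) - O = \frac{132}{17} - O$)
$\frac{78600}{T{\left(14 \right)}} = \frac{78600}{\frac{132}{17} - 14} = \frac{78600}{- \frac{106}{17}} = 78600 \left(- \frac{17}{106}\right) = - \frac{668100}{53}$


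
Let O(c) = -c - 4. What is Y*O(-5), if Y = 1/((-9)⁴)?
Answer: 1/6561 ≈ 0.00015242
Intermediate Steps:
O(c) = -4 - c
Y = 1/6561 ≈ 0.00015242
Y*O(-5) = (-4 - 1*(-5))/6561 = (-4 + 5)/6561 = (1/6561)*1 = 1/6561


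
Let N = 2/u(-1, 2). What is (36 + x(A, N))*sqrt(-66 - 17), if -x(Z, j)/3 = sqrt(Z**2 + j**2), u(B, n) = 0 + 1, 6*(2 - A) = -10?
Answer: I*sqrt(83)*(36 - sqrt(157)) ≈ 213.82*I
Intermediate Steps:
A = 11/3 (A = 2 - 1/6*(-10) = 2 + 5/3 = 11/3 ≈ 3.6667)
u(B, n) = 1
N = 2 (N = 2/1 = 2*1 = 2)
x(Z, j) = -3*sqrt(Z**2 + j**2)
(36 + x(A, N))*sqrt(-66 - 17) = (36 - 3*sqrt((11/3)**2 + 2**2))*sqrt(-66 - 17) = (36 - 3*sqrt(121/9 + 4))*sqrt(-83) = (36 - sqrt(157))*(I*sqrt(83)) = I*sqrt(83)*(36 - sqrt(157))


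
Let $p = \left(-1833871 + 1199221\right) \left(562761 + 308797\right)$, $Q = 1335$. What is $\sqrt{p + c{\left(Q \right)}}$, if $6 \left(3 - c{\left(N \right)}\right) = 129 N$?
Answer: $\frac{1281 i \sqrt{1348318}}{2} \approx 7.4373 \cdot 10^{5} i$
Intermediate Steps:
$c{\left(N \right)} = 3 - \frac{43 N}{2}$ ($c{\left(N \right)} = 3 - \frac{129 N}{6} = 3 - \frac{43 N}{2}$)
$p = -553134284700$ ($p = \left(-634650\right) 871558 = -553134284700$)
$\sqrt{p + c{\left(Q \right)}} = \sqrt{-553134284700 + \left(3 - \frac{57405}{2}\right)} = \sqrt{-553134284700 - \frac{57399}{2}} = \sqrt{- \frac{1106268626799}{2}} = \frac{1281 i \sqrt{1348318}}{2}$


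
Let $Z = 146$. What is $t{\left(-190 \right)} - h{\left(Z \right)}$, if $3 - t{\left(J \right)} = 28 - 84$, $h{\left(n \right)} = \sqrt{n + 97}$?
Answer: $59 - 9 \sqrt{3} \approx 43.412$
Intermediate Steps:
$h{\left(n \right)} = \sqrt{97 + n}$
$t{\left(J \right)} = 59$ ($t{\left(J \right)} = 3 - \left(28 - 84\right) = 3 - -56 = 3 + 56 = 59$)
$t{\left(-190 \right)} - h{\left(Z \right)} = 59 - \sqrt{97 + 146} = 59 - \sqrt{243} = 59 - 9 \sqrt{3}$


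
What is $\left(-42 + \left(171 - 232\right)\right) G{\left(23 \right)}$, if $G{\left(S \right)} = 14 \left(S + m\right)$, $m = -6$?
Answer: $-24514$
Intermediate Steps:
$G{\left(S \right)} = -84 + 14 S$ ($G{\left(S \right)} = 14 \left(S - 6\right) = 14 \left(-6 + S\right) = -84 + 14 S$)
$\left(-42 + \left(171 - 232\right)\right) G{\left(23 \right)} = \left(-42 + \left(171 - 232\right)\right) \left(-84 + 14 \cdot 23\right) = \left(-42 + \left(171 - 232\right)\right) \left(-84 + 322\right) = \left(-42 - 61\right) 238 = \left(-103\right) 238 = -24514$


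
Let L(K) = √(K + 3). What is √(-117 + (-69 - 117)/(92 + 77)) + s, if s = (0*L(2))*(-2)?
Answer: I*√19959/13 ≈ 10.867*I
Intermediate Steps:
L(K) = √(3 + K)
s = 0 (s = (0*√(3 + 2))*(-2) = (0*√5)*(-2) = 0*(-2) = 0)
√(-117 + (-69 - 117)/(92 + 77)) + s = √(-117 + (-69 - 117)/(92 + 77)) + 0 = √(-117 - 186/169) + 0 = √(-19959/169) + 0 = I*√19959/13 + 0 = I*√19959/13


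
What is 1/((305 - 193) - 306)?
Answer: -1/194 ≈ -0.0051546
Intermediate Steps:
1/((305 - 193) - 306) = 1/(112 - 306) = 1/(-194) = -1/194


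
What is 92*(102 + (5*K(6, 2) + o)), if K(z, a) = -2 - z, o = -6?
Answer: 5152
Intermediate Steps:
92*(102 + (5*K(6, 2) + o)) = 92*(102 + (5*(-2 - 1*6) - 6)) = 92*(102 + (5*(-2 - 6) - 6)) = 92*(102 + (5*(-8) - 6)) = 92*(102 + (-40 - 6)) = 92*(102 - 46) = 92*56 = 5152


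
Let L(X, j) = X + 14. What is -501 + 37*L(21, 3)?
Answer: 794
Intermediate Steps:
L(X, j) = 14 + X
-501 + 37*L(21, 3) = -501 + 37*(14 + 21) = -501 + 37*35 = -501 + 1295 = 794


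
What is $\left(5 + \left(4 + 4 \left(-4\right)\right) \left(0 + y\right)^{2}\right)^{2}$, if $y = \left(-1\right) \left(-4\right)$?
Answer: $34969$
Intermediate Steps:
$y = 4$
$\left(5 + \left(4 + 4 \left(-4\right)\right) \left(0 + y\right)^{2}\right)^{2} = \left(5 + \left(4 + 4 \left(-4\right)\right) \left(0 + 4\right)^{2}\right)^{2} = \left(5 + \left(4 - 16\right) 4^{2}\right)^{2} = \left(5 - 192\right)^{2} = \left(-187\right)^{2} = 34969$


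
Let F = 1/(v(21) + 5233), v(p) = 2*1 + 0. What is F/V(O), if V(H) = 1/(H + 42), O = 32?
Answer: 74/5235 ≈ 0.014136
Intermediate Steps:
V(H) = 1/(42 + H)
v(p) = 2 (v(p) = 2 + 0 = 2)
F = 1/5235 (F = 1/(2 + 5233) = 1/5235 ≈ 0.00019102)
F/V(O) = 1/(5235*(1/(42 + 32))) = 1/(5235*(1/74)) = (1/5235)*74 = 74/5235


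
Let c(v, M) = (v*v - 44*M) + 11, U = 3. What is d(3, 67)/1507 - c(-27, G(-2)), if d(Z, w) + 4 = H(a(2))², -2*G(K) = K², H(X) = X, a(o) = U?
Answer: -1247791/1507 ≈ -828.00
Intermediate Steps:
a(o) = 3
G(K) = -K²/2
d(Z, w) = 5 (d(Z, w) = -4 + 3² = -4 + 9 = 5)
c(v, M) = 11 + v² - 44*M (c(v, M) = (v² - 44*M) + 11 = 11 + v² - 44*M)
d(3, 67)/1507 - c(-27, G(-2)) = 5/1507 - (11 + (-27)² - (-22)*(-2)²) = 5*(1/1507) - (11 + 729 - (-22)*4) = 5/1507 - (11 + 729 - 44*(-2)) = 5/1507 - (11 + 729 + 88) = 5/1507 - 1*828 = 5/1507 - 828 = -1247791/1507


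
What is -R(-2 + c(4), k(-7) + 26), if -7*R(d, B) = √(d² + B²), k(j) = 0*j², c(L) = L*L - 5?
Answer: √757/7 ≈ 3.9305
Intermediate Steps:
c(L) = -5 + L² (c(L) = L² - 5 = -5 + L²)
k(j) = 0
R(d, B) = -√(B² + d²)/7 (R(d, B) = -√(d² + B²)/7 = -√(B² + d²)/7)
-R(-2 + c(4), k(-7) + 26) = -(-1)*√((0 + 26)² + (-2 + (-5 + 4²))²)/7 = -(-1)*√(26² + (-2 + (-5 + 16))²)/7 = -(-1)*√(676 + (-2 + 11)²)/7 = -(-1)*√(676 + 9²)/7 = -(-1)*√(676 + 81)/7 = -(-1)*√757/7 = √757/7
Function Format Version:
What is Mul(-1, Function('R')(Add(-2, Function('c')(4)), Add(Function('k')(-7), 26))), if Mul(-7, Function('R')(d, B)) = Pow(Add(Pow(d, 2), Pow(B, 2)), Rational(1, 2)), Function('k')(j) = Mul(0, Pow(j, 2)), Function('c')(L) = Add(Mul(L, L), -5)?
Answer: Mul(Rational(1, 7), Pow(757, Rational(1, 2))) ≈ 3.9305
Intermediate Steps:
Function('c')(L) = Add(-5, Pow(L, 2)) (Function('c')(L) = Add(Pow(L, 2), -5) = Add(-5, Pow(L, 2)))
Function('k')(j) = 0
Function('R')(d, B) = Mul(Rational(-1, 7), Pow(Add(Pow(B, 2), Pow(d, 2)), Rational(1, 2))) (Function('R')(d, B) = Mul(Rational(-1, 7), Pow(Add(Pow(d, 2), Pow(B, 2)), Rational(1, 2))) = Mul(Rational(-1, 7), Pow(Add(Pow(B, 2), Pow(d, 2)), Rational(1, 2))))
Mul(-1, Function('R')(Add(-2, Function('c')(4)), Add(Function('k')(-7), 26))) = Mul(-1, Mul(Rational(-1, 7), Pow(Add(Pow(Add(0, 26), 2), Pow(Add(-2, Add(-5, Pow(4, 2))), 2)), Rational(1, 2)))) = Mul(-1, Mul(Rational(-1, 7), Pow(Add(Pow(26, 2), Pow(Add(-2, Add(-5, 16)), 2)), Rational(1, 2)))) = Mul(-1, Mul(Rational(-1, 7), Pow(Add(676, Pow(Add(-2, 11), 2)), Rational(1, 2)))) = Mul(-1, Mul(Rational(-1, 7), Pow(Add(676, Pow(9, 2)), Rational(1, 2)))) = Mul(-1, Mul(Rational(-1, 7), Pow(Add(676, 81), Rational(1, 2)))) = Mul(-1, Mul(Rational(-1, 7), Pow(757, Rational(1, 2)))) = Mul(Rational(1, 7), Pow(757, Rational(1, 2)))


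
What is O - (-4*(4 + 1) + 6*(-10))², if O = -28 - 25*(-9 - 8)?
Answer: -6003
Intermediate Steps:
O = 397 (O = -28 - 25*(-17) = -28 + 425 = 397)
O - (-4*(4 + 1) + 6*(-10))² = 397 - (-4*(4 + 1) + 6*(-10))² = 397 - (-4*5 - 60)² = 397 - (-20 - 60)² = 397 - 1*(-80)² = 397 - 1*6400 = 397 - 6400 = -6003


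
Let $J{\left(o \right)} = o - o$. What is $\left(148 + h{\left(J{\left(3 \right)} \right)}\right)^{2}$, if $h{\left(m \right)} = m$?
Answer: $21904$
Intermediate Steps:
$J{\left(o \right)} = 0$
$\left(148 + h{\left(J{\left(3 \right)} \right)}\right)^{2} = \left(148 + 0\right)^{2} = 148^{2} = 21904$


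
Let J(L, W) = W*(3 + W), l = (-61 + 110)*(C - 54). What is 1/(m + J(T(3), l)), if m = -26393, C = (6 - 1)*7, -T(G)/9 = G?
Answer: 1/837575 ≈ 1.1939e-6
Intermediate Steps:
T(G) = -9*G
C = 35 (C = 5*7 = 35)
l = -931 (l = (-61 + 110)*(35 - 54) = 49*(-19) = -931)
1/(m + J(T(3), l)) = 1/(-26393 - 931*(3 - 931)) = 1/(-26393 - 931*(-928)) = 1/(-26393 + 863968) = 1/837575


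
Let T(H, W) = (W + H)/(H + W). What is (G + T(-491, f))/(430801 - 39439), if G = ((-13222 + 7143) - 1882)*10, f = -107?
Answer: -79609/391362 ≈ -0.20342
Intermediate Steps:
T(H, W) = 1 (T(H, W) = (H + W)/(H + W) = 1)
G = -79610 (G = (-6079 - 1882)*10 = -7961*10 = -79610)
(G + T(-491, f))/(430801 - 39439) = (-79610 + 1)/(430801 - 39439) = -79609/391362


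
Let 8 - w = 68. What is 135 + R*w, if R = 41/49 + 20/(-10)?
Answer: 10035/49 ≈ 204.80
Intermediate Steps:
R = -57/49 (R = 41*(1/49) + 20*(-⅒) = 41/49 - 2 = -57/49 ≈ -1.1633)
w = -60 (w = 8 - 1*68 = 8 - 68 = -60)
135 + R*w = 135 - 57/49*(-60) = 135 + 3420/49 = 10035/49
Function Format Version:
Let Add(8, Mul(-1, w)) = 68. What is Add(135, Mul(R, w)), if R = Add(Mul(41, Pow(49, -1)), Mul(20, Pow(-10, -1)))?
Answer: Rational(10035, 49) ≈ 204.80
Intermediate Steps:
R = Rational(-57, 49) (R = Add(Mul(41, Rational(1, 49)), Mul(20, Rational(-1, 10))) = Add(Rational(41, 49), -2) = Rational(-57, 49) ≈ -1.1633)
w = -60 (w = Add(8, Mul(-1, 68)) = Add(8, -68) = -60)
Add(135, Mul(R, w)) = Add(135, Mul(Rational(-57, 49), -60)) = Add(135, Rational(3420, 49)) = Rational(10035, 49)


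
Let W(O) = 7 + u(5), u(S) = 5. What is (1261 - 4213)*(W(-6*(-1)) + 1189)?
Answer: -3545352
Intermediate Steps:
W(O) = 12 (W(O) = 7 + 5 = 12)
(1261 - 4213)*(W(-6*(-1)) + 1189) = (1261 - 4213)*(12 + 1189) = -2952*1201 = -3545352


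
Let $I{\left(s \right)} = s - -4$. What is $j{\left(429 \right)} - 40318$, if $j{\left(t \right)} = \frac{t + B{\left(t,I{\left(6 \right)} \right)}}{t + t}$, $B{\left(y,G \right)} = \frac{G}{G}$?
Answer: $- \frac{17296207}{429} \approx -40318.0$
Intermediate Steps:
$I{\left(s \right)} = 4 + s$ ($I{\left(s \right)} = s + 4 = 4 + s$)
$B{\left(y,G \right)} = 1$
$j{\left(t \right)} = \frac{1 + t}{2 t}$ ($j{\left(t \right)} = \frac{t + 1}{t + t} = \frac{1 + t}{2 t}$)
$j{\left(429 \right)} - 40318 = \frac{1 + 429}{2 \cdot 429} - 40318 = \frac{1}{2} \cdot \frac{1}{429} \cdot 430 - 40318 = \frac{215}{429} - 40318 = - \frac{17296207}{429}$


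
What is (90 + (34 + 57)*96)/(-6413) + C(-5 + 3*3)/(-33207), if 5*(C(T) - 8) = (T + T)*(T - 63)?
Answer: -487551498/354927485 ≈ -1.3737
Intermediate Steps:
C(T) = 8 + 2*T*(-63 + T)/5 (C(T) = 8 + ((T + T)*(T - 63))/5 = 8 + ((2*T)*(-63 + T))/5 = 8 + (2*T*(-63 + T))/5 = 8 + 2*T*(-63 + T)/5)
(90 + (34 + 57)*96)/(-6413) + C(-5 + 3*3)/(-33207) = (90 + (34 + 57)*96)/(-6413) + (8 - 126*(-5 + 3*3)/5 + 2*(-5 + 3*3)²/5)/(-33207) = (90 + 91*96)*(-1/6413) + (8 - 126*(-5 + 9)/5 + 2*(-5 + 9)²/5)*(-1/33207) = (90 + 8736)*(-1/6413) + (8 - 126/5*4 + (⅖)*4²)*(-1/33207) = 8826*(-1/6413) + (8 - 504/5 + (⅖)*16)*(-1/33207) = -8826/6413 + (8 - 504/5 + 32/5)*(-1/33207) = -8826/6413 - 432/5*(-1/33207) = -8826/6413 + 144/55345 = -487551498/354927485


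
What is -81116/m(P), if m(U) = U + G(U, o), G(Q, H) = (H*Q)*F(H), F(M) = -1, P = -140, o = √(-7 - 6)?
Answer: 2897/70 + 2897*I*√13/70 ≈ 41.386 + 149.22*I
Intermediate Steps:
o = I*√13 (o = √(-13) = I*√13 ≈ 3.6056*I)
G(Q, H) = -H*Q (G(Q, H) = (H*Q)*(-1) = -H*Q)
m(U) = U - I*U*√13 (m(U) = U - I*√13*U = U - I*U*√13)
-81116/m(P) = -81116*(-1/(140*(1 - I*√13))) = -81116/(-140 + 140*I*√13)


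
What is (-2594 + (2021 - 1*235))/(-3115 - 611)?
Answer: 404/1863 ≈ 0.21685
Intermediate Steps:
(-2594 + (2021 - 1*235))/(-3115 - 611) = (-2594 + (2021 - 235))/(-3726) = (-2594 + 1786)*(-1/3726) = -808*(-1/3726) = 404/1863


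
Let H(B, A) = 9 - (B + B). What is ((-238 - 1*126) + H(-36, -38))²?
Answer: 80089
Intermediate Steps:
H(B, A) = 9 - 2*B
((-238 - 1*126) + H(-36, -38))² = ((-238 - 1*126) + (9 - 2*(-36)))² = ((-238 - 126) + (9 + 72))² = (-364 + 81)² = (-283)² = 80089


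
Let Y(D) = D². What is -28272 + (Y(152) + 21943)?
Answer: 16775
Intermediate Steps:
-28272 + (Y(152) + 21943) = -28272 + (152² + 21943) = -28272 + (23104 + 21943) = -28272 + 45047 = 16775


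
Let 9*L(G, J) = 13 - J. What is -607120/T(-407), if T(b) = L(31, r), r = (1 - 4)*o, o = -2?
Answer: -5464080/7 ≈ -7.8058e+5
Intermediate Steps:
r = 6 (r = (1 - 4)*(-2) = -3*(-2) = 6)
L(G, J) = 13/9 - J/9 (L(G, J) = (13 - J)/9 = 13/9 - J/9)
T(b) = 7/9 (T(b) = 13/9 - ⅑*6 = 13/9 - ⅔ = 7/9)
-607120/T(-407) = -607120/7/9 = -607120*9/7 = -5464080/7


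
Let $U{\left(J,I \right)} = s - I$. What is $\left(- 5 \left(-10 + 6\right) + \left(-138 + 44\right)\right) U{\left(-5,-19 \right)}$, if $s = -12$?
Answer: $-518$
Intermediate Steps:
$U{\left(J,I \right)} = -12 - I$
$\left(- 5 \left(-10 + 6\right) + \left(-138 + 44\right)\right) U{\left(-5,-19 \right)} = \left(- 5 \left(-10 + 6\right) + \left(-138 + 44\right)\right) \left(-12 - -19\right) = \left(\left(-5\right) \left(-4\right) - 94\right) \left(-12 + 19\right) = \left(20 - 94\right) 7 = \left(-74\right) 7 = -518$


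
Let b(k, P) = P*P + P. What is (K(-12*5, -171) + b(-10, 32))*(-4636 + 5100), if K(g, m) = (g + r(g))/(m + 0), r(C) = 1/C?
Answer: 1257226676/2565 ≈ 4.9015e+5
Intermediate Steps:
b(k, P) = P + P**2 (b(k, P) = P**2 + P = P + P**2)
K(g, m) = (g + 1/g)/m (K(g, m) = (g + 1/g)/(m + 0) = (g + 1/g)/m)
(K(-12*5, -171) + b(-10, 32))*(-4636 + 5100) = ((1 + (-12*5)**2)/(-12*5*(-171)) + 32*(1 + 32))*(-4636 + 5100) = (-1/171*(1 + (-60)**2)/(-60) + 32*33)*464 = (-1/60*(-1/171)*(1 + 3600) + 1056)*464 = (-1/60*(-1/171)*3601 + 1056)*464 = (3601/10260 + 1056)*464 = (10838161/10260)*464 = 1257226676/2565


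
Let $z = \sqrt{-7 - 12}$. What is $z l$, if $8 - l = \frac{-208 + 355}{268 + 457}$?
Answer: $\frac{5653 i \sqrt{19}}{725} \approx 33.987 i$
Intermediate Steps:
$z = i \sqrt{19}$ ($z = \sqrt{-19} = i \sqrt{19} \approx 4.3589 i$)
$l = \frac{5653}{725}$ ($l = 8 - \frac{-208 + 355}{268 + 457} = 8 - \frac{147}{725} = \frac{5653}{725} \approx 7.7972$)
$z l = i \sqrt{19} \cdot \frac{5653}{725} = \frac{5653 i \sqrt{19}}{725}$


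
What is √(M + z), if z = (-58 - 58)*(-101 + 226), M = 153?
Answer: I*√14347 ≈ 119.78*I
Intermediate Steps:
z = -14500 (z = -116*125 = -14500)
√(M + z) = √(153 - 14500) = √(-14347) = I*√14347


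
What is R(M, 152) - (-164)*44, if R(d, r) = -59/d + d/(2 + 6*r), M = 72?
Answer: 237410893/32904 ≈ 7215.3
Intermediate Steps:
R(M, 152) - (-164)*44 = (1/2)*(-118 + 72**2 - 354*152)/(72*(1 + 3*152)) - (-164)*44 = (1/2)*(1/72)*(-118 + 5184 - 53808)/(1 + 456) - 1*(-7216) = (1/2)*(1/72)*(-48742)/457 + 7216 = (1/2)*(1/72)*(1/457)*(-48742) + 7216 = -24371/32904 + 7216 = 237410893/32904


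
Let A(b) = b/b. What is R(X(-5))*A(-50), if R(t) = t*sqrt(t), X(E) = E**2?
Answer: 125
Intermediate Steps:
A(b) = 1
R(t) = t**(3/2)
R(X(-5))*A(-50) = ((-5)**2)**(3/2)*1 = 25**(3/2)*1 = 125*1 = 125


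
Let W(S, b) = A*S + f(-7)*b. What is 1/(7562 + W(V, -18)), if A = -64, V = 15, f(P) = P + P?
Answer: 1/6854 ≈ 0.00014590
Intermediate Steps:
f(P) = 2*P
W(S, b) = -64*S - 14*b (W(S, b) = -64*S + (2*(-7))*b = -64*S - 14*b)
1/(7562 + W(V, -18)) = 1/(7562 + (-64*15 - 14*(-18))) = 1/(7562 + (-960 + 252)) = 1/(7562 - 708) = 1/6854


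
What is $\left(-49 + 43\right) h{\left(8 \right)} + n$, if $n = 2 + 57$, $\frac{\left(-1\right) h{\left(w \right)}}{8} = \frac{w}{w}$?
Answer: $107$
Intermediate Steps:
$h{\left(w \right)} = -8$ ($h{\left(w \right)} = - 8 \frac{w}{w} = \left(-8\right) 1 = -8$)
$n = 59$
$\left(-49 + 43\right) h{\left(8 \right)} + n = \left(-49 + 43\right) \left(-8\right) + 59 = \left(-6\right) \left(-8\right) + 59 = 48 + 59 = 107$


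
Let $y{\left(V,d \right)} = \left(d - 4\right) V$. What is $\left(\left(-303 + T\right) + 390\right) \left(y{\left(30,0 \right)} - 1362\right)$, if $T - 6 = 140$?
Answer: $-345306$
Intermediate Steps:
$T = 146$ ($T = 6 + 140 = 146$)
$y{\left(V,d \right)} = V \left(-4 + d\right)$ ($y{\left(V,d \right)} = \left(-4 + d\right) V = V \left(-4 + d\right)$)
$\left(\left(-303 + T\right) + 390\right) \left(y{\left(30,0 \right)} - 1362\right) = \left(\left(-303 + 146\right) + 390\right) \left(30 \left(-4 + 0\right) - 1362\right) = \left(-157 + 390\right) \left(30 \left(-4\right) - 1362\right) = 233 \left(-120 - 1362\right) = 233 \left(-1482\right) = -345306$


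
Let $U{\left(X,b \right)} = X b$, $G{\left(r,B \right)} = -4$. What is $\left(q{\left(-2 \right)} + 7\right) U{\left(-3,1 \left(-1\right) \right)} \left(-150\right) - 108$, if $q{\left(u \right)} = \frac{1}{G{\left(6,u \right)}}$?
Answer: $- \frac{6291}{2} \approx -3145.5$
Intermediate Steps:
$q{\left(u \right)} = - \frac{1}{4}$ ($q{\left(u \right)} = \frac{1}{-4} = - \frac{1}{4}$)
$\left(q{\left(-2 \right)} + 7\right) U{\left(-3,1 \left(-1\right) \right)} \left(-150\right) - 108 = \left(- \frac{1}{4} + 7\right) \left(- 3 \cdot 1 \left(-1\right)\right) \left(-150\right) - 108 = \frac{27 \left(\left(-3\right) \left(-1\right)\right)}{4} \left(-150\right) - 108 = \frac{27}{4} \cdot 3 \left(-150\right) - 108 = \frac{81}{4} \left(-150\right) - 108 = - \frac{6075}{2} - 108 = - \frac{6291}{2}$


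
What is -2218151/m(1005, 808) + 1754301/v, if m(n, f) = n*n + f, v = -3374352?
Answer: -3086042535295/1136968785072 ≈ -2.7143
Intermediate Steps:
m(n, f) = f + n**2 (m(n, f) = n**2 + f = f + n**2)
-2218151/m(1005, 808) + 1754301/v = -2218151/(808 + 1005**2) + 1754301/(-3374352) = -2218151/(808 + 1010025) + 1754301*(-1/3374352) = -2218151/1010833 - 584767/1124784 = -3086042535295/1136968785072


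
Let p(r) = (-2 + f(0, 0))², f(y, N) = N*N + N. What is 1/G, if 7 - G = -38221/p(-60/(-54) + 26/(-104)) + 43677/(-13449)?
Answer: 17932/171528503 ≈ 0.00010454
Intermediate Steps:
f(y, N) = N + N² (f(y, N) = N² + N = N + N²)
p(r) = 4 (p(r) = (-2 + 0*(1 + 0))² = (-2 + 0*1)² = (-2 + 0)² = (-2)² = 4)
G = 171528503/17932 (G = 7 - (-38221/4 + 43677/(-13449)) = 7 - (-38221*¼ + 43677*(-1/13449)) = 7 - (-38221/4 - 14559/4483) = 7 - 1*(-171402979/17932) = 7 + 171402979/17932 = 171528503/17932 ≈ 9565.5)
1/G = 1/(171528503/17932) = 17932/171528503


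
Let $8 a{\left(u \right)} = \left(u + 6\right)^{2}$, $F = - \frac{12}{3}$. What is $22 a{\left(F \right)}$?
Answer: $11$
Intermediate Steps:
$F = -4$ ($F = \left(-12\right) \frac{1}{3} = -4$)
$a{\left(u \right)} = \frac{\left(6 + u\right)^{2}}{8}$ ($a{\left(u \right)} = \frac{\left(u + 6\right)^{2}}{8} = \frac{\left(6 + u\right)^{2}}{8}$)
$22 a{\left(F \right)} = 22 \frac{\left(6 - 4\right)^{2}}{8} = 22 \frac{2^{2}}{8} = 22 \cdot \frac{1}{8} \cdot 4 = 22 \cdot \frac{1}{2} = 11$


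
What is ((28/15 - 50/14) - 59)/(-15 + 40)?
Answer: -6374/2625 ≈ -2.4282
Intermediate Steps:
((28/15 - 50/14) - 59)/(-15 + 40) = ((28*(1/15) - 50*1/14) - 59)/25 = ((28/15 - 25/7) - 59)*(1/25) = (-179/105 - 59)*(1/25) = -6374/105*1/25 = -6374/2625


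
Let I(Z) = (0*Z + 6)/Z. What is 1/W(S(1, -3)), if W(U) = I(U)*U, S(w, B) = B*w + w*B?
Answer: ⅙ ≈ 0.16667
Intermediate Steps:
S(w, B) = 2*B*w (S(w, B) = B*w + B*w = 2*B*w)
I(Z) = 6/Z (I(Z) = (0 + 6)/Z = 6/Z)
W(U) = 6 (W(U) = (6/U)*U = 6)
1/W(S(1, -3)) = 1/6 = ⅙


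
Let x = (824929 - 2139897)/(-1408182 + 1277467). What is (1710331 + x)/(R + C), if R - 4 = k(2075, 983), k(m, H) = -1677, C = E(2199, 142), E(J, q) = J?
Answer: 223567231633/68756090 ≈ 3251.6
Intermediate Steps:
C = 2199
x = 1314968/130715 (x = -1314968/(-130715) = -1314968*(-1/130715) = 1314968/130715 ≈ 10.060)
R = -1673 (R = 4 - 1677 = -1673)
(1710331 + x)/(R + C) = (1710331 + 1314968/130715)/(-1673 + 2199) = (223567231633/130715)/526 = (223567231633/130715)*(1/526) = 223567231633/68756090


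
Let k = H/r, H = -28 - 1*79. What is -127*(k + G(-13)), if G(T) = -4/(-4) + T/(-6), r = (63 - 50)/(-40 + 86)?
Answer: 3719195/78 ≈ 47682.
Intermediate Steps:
H = -107 (H = -28 - 79 = -107)
r = 13/46 ≈ 0.28261
G(T) = 1 - T/6 (G(T) = -4*(-¼) + T*(-⅙) = 1 - T/6)
k = -4922/13 (k = -107/13/46 = -107*46/13 = -4922/13 ≈ -378.62)
-127*(k + G(-13)) = -127*(-4922/13 + (1 - ⅙*(-13))) = -127*(-4922/13 + (1 + 13/6)) = -127*(-4922/13 + 19/6) = -127*(-29285/78) = 3719195/78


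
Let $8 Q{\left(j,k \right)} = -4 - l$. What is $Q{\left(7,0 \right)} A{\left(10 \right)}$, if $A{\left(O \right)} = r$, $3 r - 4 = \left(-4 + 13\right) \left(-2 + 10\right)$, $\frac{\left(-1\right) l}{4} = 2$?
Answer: $\frac{38}{3} \approx 12.667$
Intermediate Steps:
$l = -8$ ($l = \left(-4\right) 2 = -8$)
$Q{\left(j,k \right)} = \frac{1}{2}$ ($Q{\left(j,k \right)} = \frac{-4 - -8}{8} = \frac{-4 + 8}{8} = \frac{1}{8} \cdot 4 = \frac{1}{2}$)
$r = \frac{76}{3}$ ($r = \frac{4}{3} + \frac{\left(-4 + 13\right) \left(-2 + 10\right)}{3} = \frac{4}{3} + \frac{9 \cdot 8}{3} = \frac{4}{3} + \frac{1}{3} \cdot 72 = \frac{4}{3} + 24 = \frac{76}{3} \approx 25.333$)
$A{\left(O \right)} = \frac{76}{3}$
$Q{\left(7,0 \right)} A{\left(10 \right)} = \frac{1}{2} \cdot \frac{76}{3} = \frac{38}{3}$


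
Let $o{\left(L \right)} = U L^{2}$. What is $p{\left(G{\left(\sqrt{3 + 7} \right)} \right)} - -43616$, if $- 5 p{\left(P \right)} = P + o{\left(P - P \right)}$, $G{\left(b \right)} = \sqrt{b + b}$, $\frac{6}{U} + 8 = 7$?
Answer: $43616 - \frac{2^{\frac{3}{4}} \sqrt[4]{5}}{5} \approx 43616.0$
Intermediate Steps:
$U = -6$ ($U = \frac{6}{-8 + 7} = \frac{6}{-1} = 6 \left(-1\right) = -6$)
$o{\left(L \right)} = - 6 L^{2}$
$G{\left(b \right)} = \sqrt{2} \sqrt{b}$ ($G{\left(b \right)} = \sqrt{2 b} = \sqrt{2} \sqrt{b}$)
$p{\left(P \right)} = - \frac{P}{5}$ ($p{\left(P \right)} = - \frac{P - 6 \left(P - P\right)^{2}}{5} = - \frac{P - 6 \cdot 0^{2}}{5} = - \frac{P - 0}{5} = - \frac{P + 0}{5} = - \frac{P}{5}$)
$p{\left(G{\left(\sqrt{3 + 7} \right)} \right)} - -43616 = - \frac{\sqrt{2} \sqrt{\sqrt{3 + 7}}}{5} - -43616 = - \frac{\sqrt{2} \sqrt{\sqrt{10}}}{5} + 43616 = - \frac{\sqrt{2} \sqrt[4]{10}}{5} + 43616 = - \frac{2^{\frac{3}{4}} \sqrt[4]{5}}{5} + 43616 = 43616 - \frac{2^{\frac{3}{4}} \sqrt[4]{5}}{5}$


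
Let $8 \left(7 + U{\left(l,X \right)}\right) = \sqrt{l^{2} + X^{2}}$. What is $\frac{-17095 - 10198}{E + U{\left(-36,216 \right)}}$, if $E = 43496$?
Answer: $- \frac{4747781108}{7565169487} + \frac{491274 \sqrt{37}}{7565169487} \approx -0.62719$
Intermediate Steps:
$U{\left(l,X \right)} = -7 + \frac{\sqrt{X^{2} + l^{2}}}{8}$ ($U{\left(l,X \right)} = -7 + \frac{\sqrt{l^{2} + X^{2}}}{8} = -7 + \frac{\sqrt{X^{2} + l^{2}}}{8}$)
$\frac{-17095 - 10198}{E + U{\left(-36,216 \right)}} = \frac{-17095 - 10198}{43496 - \left(7 - \frac{\sqrt{216^{2} + \left(-36\right)^{2}}}{8}\right)} = - \frac{27293}{43496 - \left(7 - \frac{\sqrt{46656 + 1296}}{8}\right)} = - \frac{27293}{43496 - \left(7 - \frac{\sqrt{47952}}{8}\right)} = - \frac{27293}{43496 - \left(7 - \frac{36 \sqrt{37}}{8}\right)} = - \frac{27293}{43496 - \left(7 - \frac{9 \sqrt{37}}{2}\right)} = - \frac{27293}{43489 + \frac{9 \sqrt{37}}{2}}$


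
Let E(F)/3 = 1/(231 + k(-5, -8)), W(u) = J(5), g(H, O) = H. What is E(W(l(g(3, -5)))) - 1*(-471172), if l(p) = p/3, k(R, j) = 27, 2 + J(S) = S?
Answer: 40520793/86 ≈ 4.7117e+5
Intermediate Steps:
J(S) = -2 + S
l(p) = p/3 (l(p) = p*(1/3) = p/3)
W(u) = 3 (W(u) = -2 + 5 = 3)
E(F) = 1/86 (E(F) = 3/(231 + 27) = 3/258 = 3*(1/258) = 1/86)
E(W(l(g(3, -5)))) - 1*(-471172) = 1/86 - 1*(-471172) = 1/86 + 471172 = 40520793/86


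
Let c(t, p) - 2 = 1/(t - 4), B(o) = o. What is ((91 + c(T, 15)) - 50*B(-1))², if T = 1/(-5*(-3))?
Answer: 70930084/3481 ≈ 20376.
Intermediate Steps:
T = 1/15 ≈ 0.066667
c(t, p) = 2 + 1/(-4 + t) (c(t, p) = 2 + 1/(t - 4) = 2 + 1/(-4 + t))
((91 + c(T, 15)) - 50*B(-1))² = ((91 + (-7 + 2*(1/15))/(-4 + 1/15)) - 50*(-1))² = ((91 + (-7 + 2/15)/(-59/15)) + 50)² = ((91 - 15/59*(-103/15)) + 50)² = ((91 + 103/59) + 50)² = (5472/59 + 50)² = (8422/59)² = 70930084/3481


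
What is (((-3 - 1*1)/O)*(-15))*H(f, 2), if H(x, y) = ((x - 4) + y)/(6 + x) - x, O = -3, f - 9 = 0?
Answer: 512/3 ≈ 170.67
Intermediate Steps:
f = 9 (f = 9 + 0 = 9)
H(x, y) = -x + (-4 + x + y)/(6 + x) (H(x, y) = ((-4 + x) + y)/(6 + x) - x = (-4 + x + y)/(6 + x) - x = -x + (-4 + x + y)/(6 + x))
(((-3 - 1*1)/O)*(-15))*H(f, 2) = (((-3 - 1*1)/(-3))*(-15))*((-4 + 2 - 1*9**2 - 5*9)/(6 + 9)) = (((-3 - 1)*(-1/3))*(-15))*((-4 + 2 - 1*81 - 45)/15) = (-4*(-1/3)*(-15))*((-4 + 2 - 81 - 45)/15) = ((4/3)*(-15))*((1/15)*(-128)) = -20*(-128/15) = 512/3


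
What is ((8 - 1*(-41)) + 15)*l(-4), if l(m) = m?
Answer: -256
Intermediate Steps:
((8 - 1*(-41)) + 15)*l(-4) = ((8 - 1*(-41)) + 15)*(-4) = ((8 + 41) + 15)*(-4) = (49 + 15)*(-4) = 64*(-4) = -256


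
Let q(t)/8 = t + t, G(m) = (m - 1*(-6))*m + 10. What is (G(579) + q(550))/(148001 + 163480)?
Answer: 347525/311481 ≈ 1.1157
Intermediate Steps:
G(m) = 10 + m*(6 + m) (G(m) = (m + 6)*m + 10 = (6 + m)*m + 10 = m*(6 + m) + 10 = 10 + m*(6 + m))
q(t) = 16*t (q(t) = 8*(t + t) = 8*(2*t) = 16*t)
(G(579) + q(550))/(148001 + 163480) = ((10 + 579² + 6*579) + 16*550)/(148001 + 163480) = ((10 + 335241 + 3474) + 8800)/311481 = (338725 + 8800)*(1/311481) = 347525*(1/311481) = 347525/311481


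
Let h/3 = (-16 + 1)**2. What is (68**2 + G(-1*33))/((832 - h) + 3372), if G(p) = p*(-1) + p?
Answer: 4624/3529 ≈ 1.3103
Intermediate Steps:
h = 675 (h = 3*(-16 + 1)**2 = 3*(-15)**2 = 3*225 = 675)
G(p) = 0 (G(p) = -p + p = 0)
(68**2 + G(-1*33))/((832 - h) + 3372) = (68**2 + 0)/((832 - 1*675) + 3372) = (4624 + 0)/((832 - 675) + 3372) = 4624/(157 + 3372) = 4624/3529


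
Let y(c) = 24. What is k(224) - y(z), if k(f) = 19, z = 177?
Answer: -5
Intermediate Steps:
k(224) - y(z) = 19 - 1*24 = 19 - 24 = -5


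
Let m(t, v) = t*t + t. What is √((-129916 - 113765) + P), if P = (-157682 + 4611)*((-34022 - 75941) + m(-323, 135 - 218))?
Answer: √911600266 ≈ 30193.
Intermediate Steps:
m(t, v) = t + t² (m(t, v) = t² + t = t + t²)
P = 911843947 (P = (-157682 + 4611)*((-34022 - 75941) - 323*(1 - 323)) = -153071*(-109963 - 323*(-322)) = -153071*(-109963 + 104006) = -153071*(-5957) = 911843947)
√((-129916 - 113765) + P) = √((-129916 - 113765) + 911843947) = √(-243681 + 911843947) = √911600266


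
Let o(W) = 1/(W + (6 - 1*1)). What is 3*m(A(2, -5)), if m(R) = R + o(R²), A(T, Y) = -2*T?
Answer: -83/7 ≈ -11.857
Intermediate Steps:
o(W) = 1/(5 + W) (o(W) = 1/(W + (6 - 1)) = 1/(W + 5) = 1/(5 + W))
m(R) = R + 1/(5 + R²)
3*m(A(2, -5)) = 3*(-2*2 + 1/(5 + (-2*2)²)) = 3*(-4 + 1/(5 + (-4)²)) = 3*(-4 + 1/(5 + 16)) = 3*(-4 + 1/21) = 3*(-83/21) = -83/7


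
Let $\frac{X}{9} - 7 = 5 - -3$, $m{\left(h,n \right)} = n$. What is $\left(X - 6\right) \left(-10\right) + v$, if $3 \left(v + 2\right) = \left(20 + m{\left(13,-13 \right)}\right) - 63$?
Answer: $- \frac{3932}{3} \approx -1310.7$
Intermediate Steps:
$X = 135$ ($X = 63 + 9 \left(5 - -3\right) = 63 + 9 \left(5 + 3\right) = 63 + 9 \cdot 8 = 63 + 72 = 135$)
$v = - \frac{62}{3}$ ($v = -2 + \frac{\left(20 - 13\right) - 63}{3} = -2 + \frac{7 - 63}{3} = -2 + \frac{1}{3} \left(-56\right) = -2 - \frac{56}{3} = - \frac{62}{3} \approx -20.667$)
$\left(X - 6\right) \left(-10\right) + v = \left(135 - 6\right) \left(-10\right) - \frac{62}{3} = 129 \left(-10\right) - \frac{62}{3} = -1290 - \frac{62}{3} = - \frac{3932}{3}$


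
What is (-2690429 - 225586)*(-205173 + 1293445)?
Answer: -3173417476080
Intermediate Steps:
(-2690429 - 225586)*(-205173 + 1293445) = -2916015*1088272 = -3173417476080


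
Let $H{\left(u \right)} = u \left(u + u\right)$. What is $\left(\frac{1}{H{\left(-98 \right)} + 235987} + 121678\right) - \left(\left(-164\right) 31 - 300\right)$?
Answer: $\frac{32425587091}{255195} \approx 1.2706 \cdot 10^{5}$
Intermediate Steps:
$H{\left(u \right)} = 2 u^{2}$ ($H{\left(u \right)} = u 2 u = 2 u^{2}$)
$\left(\frac{1}{H{\left(-98 \right)} + 235987} + 121678\right) - \left(\left(-164\right) 31 - 300\right) = \left(\frac{1}{2 \left(-98\right)^{2} + 235987} + 121678\right) - \left(\left(-164\right) 31 - 300\right) = \left(\frac{1}{2 \cdot 9604 + 235987} + 121678\right) - \left(-5084 - 300\right) = \left(\frac{1}{19208 + 235987} + 121678\right) - -5384 = \left(\frac{1}{255195} + 121678\right) + 5384 = \frac{31051617211}{255195} + 5384 = \frac{32425587091}{255195}$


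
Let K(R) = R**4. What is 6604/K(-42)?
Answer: 1651/777924 ≈ 0.0021223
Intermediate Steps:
6604/K(-42) = 6604/((-42)**4) = 6604/3111696 = 6604*(1/3111696) = 1651/777924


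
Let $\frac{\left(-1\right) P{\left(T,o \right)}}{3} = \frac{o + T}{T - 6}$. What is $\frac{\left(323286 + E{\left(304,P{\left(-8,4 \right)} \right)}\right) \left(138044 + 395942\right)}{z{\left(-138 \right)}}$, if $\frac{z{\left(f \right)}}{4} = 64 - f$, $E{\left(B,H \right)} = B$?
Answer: $\frac{43198132435}{202} \approx 2.1385 \cdot 10^{8}$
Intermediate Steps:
$P{\left(T,o \right)} = - \frac{3 \left(T + o\right)}{-6 + T}$ ($P{\left(T,o \right)} = - 3 \frac{o + T}{T - 6} = - 3 \frac{T + o}{-6 + T} = - \frac{3 \left(T + o\right)}{-6 + T}$)
$z{\left(f \right)} = 256 - 4 f$ ($z{\left(f \right)} = 4 \left(64 - f\right) = 256 - 4 f$)
$\frac{\left(323286 + E{\left(304,P{\left(-8,4 \right)} \right)}\right) \left(138044 + 395942\right)}{z{\left(-138 \right)}} = \frac{\left(323286 + 304\right) \left(138044 + 395942\right)}{256 - -552} = \frac{323590 \cdot 533986}{256 + 552} = \frac{172792529740}{808} = 172792529740 \cdot \frac{1}{808} = \frac{43198132435}{202}$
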